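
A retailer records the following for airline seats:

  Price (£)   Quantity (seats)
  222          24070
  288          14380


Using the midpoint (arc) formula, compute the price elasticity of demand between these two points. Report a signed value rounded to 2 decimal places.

%ΔQ = (14380 − 24070) / [(24070 + 14380)/2] = -9690/19225 = -0.504031…
%ΔP = (288 − 222) / [(222 + 288)/2] = 66/255 = 0.258823…
Arc Ed = %ΔQ / %ΔP = (-9690/19225) / (66/255) = -1.9473…

-1.95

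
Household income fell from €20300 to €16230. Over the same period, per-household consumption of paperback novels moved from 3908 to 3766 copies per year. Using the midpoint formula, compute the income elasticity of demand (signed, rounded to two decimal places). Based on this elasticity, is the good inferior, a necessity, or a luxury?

%ΔQ = (3766 − 3908)/[( 3908 + 3766)/2] = -142/3837 = -0.037008…
%ΔIncome = (16230 − 20300)/[( 20300 + 16230)/2] = -4070/18265 = -0.222830…
E_income = (-142/3837) / (-4070/18265) = 0.1660…
0 < E_income < 1 ⇒ normal good, necessity.

0.17; necessity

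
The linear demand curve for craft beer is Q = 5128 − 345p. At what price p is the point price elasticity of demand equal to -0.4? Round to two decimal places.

Ed = −345p/(5128 − 345p). Set this equal to -0.4:
345p = 0.4·(5128 − 345p) ⇒ 345p(1 + 0.4) = 0.4·5128
p = 0.4·5128 / (345·1.4) = 4.2467…

4.25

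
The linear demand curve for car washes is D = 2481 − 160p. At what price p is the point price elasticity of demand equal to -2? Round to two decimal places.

Ed = −160p/(2481 − 160p). Set this equal to -2:
160p = 2·(2481 − 160p) ⇒ 160p(1 + 2) = 2·2481
p = 2·2481 / (160·3) = 10.3375

10.34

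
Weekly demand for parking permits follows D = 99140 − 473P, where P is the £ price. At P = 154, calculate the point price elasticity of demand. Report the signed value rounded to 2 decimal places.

dD/dP = −473. At P = 154, D = 99140 − 473(154) = 26298.
Ed = (dD/dP)·(P/D) = −473 × (154/26298) = -2.7698…

-2.77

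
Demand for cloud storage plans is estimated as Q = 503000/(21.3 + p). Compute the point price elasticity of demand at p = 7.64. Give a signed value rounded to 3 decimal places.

-0.264

dQ/dp = −503000/(21.3 + p)² = -600.58. At p = 7.64, Q = 17380.8.
Ed = (dQ/dp)·(p/Q) = (-600.58) × (7.64/17380.8) = -0.26399…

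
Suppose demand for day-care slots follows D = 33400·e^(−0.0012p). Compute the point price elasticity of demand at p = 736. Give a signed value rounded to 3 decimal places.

-0.883

dD/dp = −0.0012·D = -16.5714. At p = 736, D = 13809.5.
Ed = (dD/dp)·(p/D) = (-16.5714) × (736/13809.5) = -0.8832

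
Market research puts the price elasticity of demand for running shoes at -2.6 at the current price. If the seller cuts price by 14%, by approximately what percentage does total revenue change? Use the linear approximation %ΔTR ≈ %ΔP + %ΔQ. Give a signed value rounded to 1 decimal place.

+22.4%

%ΔQ ≈ Ed × %ΔP = (-2.6) × (-14%) = +36.4000%
%ΔTR ≈ %ΔP + %ΔQ = (-14%) + (+36.4000%) = +22.4000%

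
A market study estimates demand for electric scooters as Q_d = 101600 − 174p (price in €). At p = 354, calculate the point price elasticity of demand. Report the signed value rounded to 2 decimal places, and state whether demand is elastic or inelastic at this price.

-1.54; elastic

dQ_d/dp = −174. At p = 354, Q_d = 101600 − 174(354) = 40004.
Ed = (dQ_d/dp)·(p/Q_d) = −174 × (354/40004) = -1.5397…
|Ed| = 1.54 > 1, so demand is elastic.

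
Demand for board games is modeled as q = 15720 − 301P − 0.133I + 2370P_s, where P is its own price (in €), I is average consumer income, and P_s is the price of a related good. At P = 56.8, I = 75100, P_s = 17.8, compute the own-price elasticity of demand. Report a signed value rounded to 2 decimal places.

At the given values, q = 15720 − 301(56.8) − 0.133(75100) + 2370(17.8) = 30820.9.
∂q/∂P = −301.
E = (-301) × (56.8/30820.9) = -0.5547…

-0.55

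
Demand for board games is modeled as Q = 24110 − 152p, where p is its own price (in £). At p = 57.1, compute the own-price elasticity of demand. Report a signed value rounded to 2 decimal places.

At the given values, Q = 24110 − 152(57.1) = 15430.8.
∂Q/∂p = −152.
E = (-152) × (57.1/15430.8) = -0.5624…

-0.56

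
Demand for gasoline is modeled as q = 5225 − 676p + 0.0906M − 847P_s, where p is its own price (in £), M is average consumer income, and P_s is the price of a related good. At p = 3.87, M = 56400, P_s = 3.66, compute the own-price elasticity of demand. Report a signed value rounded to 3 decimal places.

At the given values, q = 5225 − 676(3.87) + 0.0906(56400) − 847(3.66) = 4618.7.
∂q/∂p = −676.
E = (-676) × (3.87/4618.7) = -0.56641…

-0.566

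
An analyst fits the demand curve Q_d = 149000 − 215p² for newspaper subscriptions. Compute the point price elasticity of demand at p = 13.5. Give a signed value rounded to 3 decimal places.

-0.714

dQ_d/dp = −2·215·p = -5805. At p = 13.5, Q_d = 109816.25.
Ed = (dQ_d/dp)·(p/Q_d) = (-5805) × (13.5/109816.25) = -0.71362…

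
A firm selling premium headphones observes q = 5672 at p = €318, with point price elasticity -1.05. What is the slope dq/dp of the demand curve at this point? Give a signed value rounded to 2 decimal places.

Ed = (dq/dp)·(p/q) ⇒ dq/dp = Ed·q/p = (-1.05)·5672/318 = -18.7283…

-18.73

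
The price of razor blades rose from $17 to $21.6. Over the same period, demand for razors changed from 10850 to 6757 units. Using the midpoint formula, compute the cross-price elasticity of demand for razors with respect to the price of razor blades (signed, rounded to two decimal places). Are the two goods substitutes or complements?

-1.95; complements

%ΔQ_{razors} = (6757 − 10850)/avg = -4093/8803.5 = -0.464928…
%ΔP_{razor blades} = (21.6 − 17)/avg = 4.6/19.3 = 0.238341…
E_cross = (-4093/8803.5) / (4.6/19.3) = -1.9506…
E_cross < 0 ⇒ the goods are complements.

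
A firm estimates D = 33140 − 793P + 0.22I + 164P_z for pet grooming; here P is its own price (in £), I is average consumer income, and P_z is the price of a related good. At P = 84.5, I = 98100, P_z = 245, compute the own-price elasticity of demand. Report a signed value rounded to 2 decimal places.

-2.40

At the given values, D = 33140 − 793(84.5) + 0.22(98100) + 164(245) = 27893.5.
∂D/∂P = −793.
E = (-793) × (84.5/27893.5) = -2.4022…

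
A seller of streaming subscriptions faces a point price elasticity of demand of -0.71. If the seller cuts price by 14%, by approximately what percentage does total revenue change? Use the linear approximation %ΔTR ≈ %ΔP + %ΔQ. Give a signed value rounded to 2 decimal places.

%ΔQ ≈ Ed × %ΔP = (-0.71) × (-14%) = +9.9400%
%ΔTR ≈ %ΔP + %ΔQ = (-14%) + (+9.9400%) = -4.0600%

-4.06%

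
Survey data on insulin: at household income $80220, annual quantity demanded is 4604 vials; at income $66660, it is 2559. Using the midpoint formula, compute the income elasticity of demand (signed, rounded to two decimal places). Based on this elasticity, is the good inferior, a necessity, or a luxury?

3.09; luxury

%ΔQ = (2559 − 4604)/[( 4604 + 2559)/2] = -2045/3581.5 = -0.570989…
%ΔIncome = (66660 − 80220)/[( 80220 + 66660)/2] = -13560/73440 = -0.184640…
E_income = (-2045/3581.5) / (-13560/73440) = 3.0924…
E_income > 1 ⇒ normal good, luxury.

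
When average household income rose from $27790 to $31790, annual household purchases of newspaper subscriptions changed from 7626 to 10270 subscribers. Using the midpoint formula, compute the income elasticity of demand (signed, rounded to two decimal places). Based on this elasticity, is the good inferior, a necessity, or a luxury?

2.20; luxury

%ΔQ = (10270 − 7626)/[( 7626 + 10270)/2] = 2644/8948 = 0.295485…
%ΔIncome = (31790 − 27790)/[( 27790 + 31790)/2] = 4000/29790 = 0.134273…
E_income = (2644/8948) / (4000/29790) = 2.2006…
E_income > 1 ⇒ normal good, luxury.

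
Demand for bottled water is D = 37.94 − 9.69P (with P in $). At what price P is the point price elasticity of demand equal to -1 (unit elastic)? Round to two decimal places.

1.96

Ed = −9.69P/(37.94 − 9.69P). Set this equal to -1:
9.69P = 1·(37.94 − 9.69P) ⇒ 9.69P(1 + 1) = 1·37.94
P = 1·37.94 / (9.69·2) = 1.9576…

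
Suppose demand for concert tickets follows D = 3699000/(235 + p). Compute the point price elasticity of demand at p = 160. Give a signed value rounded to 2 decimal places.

-0.41

dD/dp = −3699000/(235 + p)² = -23.7077. At p = 160, D = 9364.56.
Ed = (dD/dp)·(p/D) = (-23.7077) × (160/9364.56) = -0.4050…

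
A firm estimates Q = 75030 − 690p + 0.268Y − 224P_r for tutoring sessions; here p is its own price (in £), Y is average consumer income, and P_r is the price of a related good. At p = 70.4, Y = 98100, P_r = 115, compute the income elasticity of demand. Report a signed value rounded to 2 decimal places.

0.97

At the given values, Q = 75030 − 690(70.4) + 0.268(98100) − 224(115) = 26984.8.
∂Q/∂Y = 0.268.
E = (0.268) × (98100/26984.8) = 0.9742…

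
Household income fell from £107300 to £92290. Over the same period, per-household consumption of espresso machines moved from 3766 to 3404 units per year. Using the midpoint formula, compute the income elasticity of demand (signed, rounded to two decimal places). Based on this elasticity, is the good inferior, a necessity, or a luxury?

%ΔQ = (3404 − 3766)/[( 3766 + 3404)/2] = -362/3585 = -0.100976…
%ΔIncome = (92290 − 107300)/[( 107300 + 92290)/2] = -15010/99795 = -0.150408…
E_income = (-362/3585) / (-15010/99795) = 0.6713…
0 < E_income < 1 ⇒ normal good, necessity.

0.67; necessity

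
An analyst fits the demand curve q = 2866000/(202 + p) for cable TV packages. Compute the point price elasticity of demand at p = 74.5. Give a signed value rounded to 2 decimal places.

-0.27

dq/dp = −2866000/(202 + p)² = -37.4875. At p = 74.5, q = 10365.3.
Ed = (dq/dp)·(p/q) = (-37.4875) × (74.5/10365.3) = -0.2694…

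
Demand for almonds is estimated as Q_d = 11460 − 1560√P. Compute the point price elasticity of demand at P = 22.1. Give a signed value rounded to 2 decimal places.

-0.89

dQ_d/dP = −1560/(2√P) = -165.92. At P = 22.1, Q_d = 4126.34.
Ed = (dQ_d/dP)·(P/Q_d) = (-165.92) × (22.1/4126.34) = -0.8886…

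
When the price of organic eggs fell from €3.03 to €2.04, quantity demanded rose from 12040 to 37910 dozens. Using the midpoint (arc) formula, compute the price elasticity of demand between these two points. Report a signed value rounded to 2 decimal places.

%ΔQ = (37910 − 12040) / [(12040 + 37910)/2] = 25870/24975 = 1.035835…
%ΔP = (2.04 − 3.03) / [(3.03 + 2.04)/2] = -0.99/2.535 = -0.390532…
Arc Ed = %ΔQ / %ΔP = (25870/24975) / (-0.99/2.535) = -2.6523…

-2.65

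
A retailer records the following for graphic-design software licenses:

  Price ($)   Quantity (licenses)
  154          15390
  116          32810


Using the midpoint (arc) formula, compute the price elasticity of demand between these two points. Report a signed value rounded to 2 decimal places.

-2.57

%ΔQ = (32810 − 15390) / [(15390 + 32810)/2] = 17420/24100 = 0.722821…
%ΔP = (116 − 154) / [(154 + 116)/2] = -38/135 = -0.281481…
Arc Ed = %ΔQ / %ΔP = (17420/24100) / (-38/135) = -2.5679…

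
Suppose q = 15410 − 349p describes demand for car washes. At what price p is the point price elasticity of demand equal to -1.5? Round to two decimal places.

26.49

Ed = −349p/(15410 − 349p). Set this equal to -1.5:
349p = 1.5·(15410 − 349p) ⇒ 349p(1 + 1.5) = 1.5·15410
p = 1.5·15410 / (349·2.5) = 26.4928…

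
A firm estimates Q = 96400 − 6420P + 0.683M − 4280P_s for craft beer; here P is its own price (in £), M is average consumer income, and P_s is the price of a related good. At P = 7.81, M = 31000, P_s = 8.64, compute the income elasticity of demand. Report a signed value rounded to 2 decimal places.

At the given values, Q = 96400 − 6420(7.81) + 0.683(31000) − 4280(8.64) = 30453.6.
∂Q/∂M = 0.683.
E = (0.683) × (31000/30453.6) = 0.6952…

0.70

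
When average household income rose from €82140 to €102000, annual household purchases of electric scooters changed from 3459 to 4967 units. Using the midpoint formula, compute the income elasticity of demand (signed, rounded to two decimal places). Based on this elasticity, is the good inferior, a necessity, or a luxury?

1.66; luxury

%ΔQ = (4967 − 3459)/[( 3459 + 4967)/2] = 1508/4213 = 0.357939…
%ΔIncome = (102000 − 82140)/[( 82140 + 102000)/2] = 19860/92070 = 0.215705…
E_income = (1508/4213) / (19860/92070) = 1.6593…
E_income > 1 ⇒ normal good, luxury.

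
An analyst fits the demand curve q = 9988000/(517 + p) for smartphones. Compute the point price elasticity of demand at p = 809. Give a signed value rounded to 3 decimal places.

-0.610

dq/dp = −9988000/(517 + p)² = -5.68056. At p = 809, q = 7532.43.
Ed = (dq/dp)·(p/q) = (-5.68056) × (809/7532.43) = -0.61010…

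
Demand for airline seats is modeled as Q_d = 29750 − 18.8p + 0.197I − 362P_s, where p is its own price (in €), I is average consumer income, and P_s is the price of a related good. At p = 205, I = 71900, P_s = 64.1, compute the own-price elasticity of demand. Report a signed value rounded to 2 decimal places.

-0.23

At the given values, Q_d = 29750 − 18.8(205) + 0.197(71900) − 362(64.1) = 16856.1.
∂Q_d/∂p = −18.8.
E = (-18.8) × (205/16856.1) = -0.2286…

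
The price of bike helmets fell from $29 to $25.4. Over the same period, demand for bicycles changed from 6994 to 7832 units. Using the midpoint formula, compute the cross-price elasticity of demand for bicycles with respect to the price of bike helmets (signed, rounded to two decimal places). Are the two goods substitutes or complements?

-0.85; complements

%ΔQ_{bicycles} = (7832 − 6994)/avg = 838/7413 = 0.113044…
%ΔP_{bike helmets} = (25.4 − 29)/avg = -3.6/27.2 = -0.132352…
E_cross = (838/7413) / (-3.6/27.2) = -0.8541…
E_cross < 0 ⇒ the goods are complements.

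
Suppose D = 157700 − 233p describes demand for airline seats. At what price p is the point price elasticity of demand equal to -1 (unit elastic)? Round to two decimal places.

Ed = −233p/(157700 − 233p). Set this equal to -1:
233p = 1·(157700 − 233p) ⇒ 233p(1 + 1) = 1·157700
p = 1·157700 / (233·2) = 338.4120…

338.41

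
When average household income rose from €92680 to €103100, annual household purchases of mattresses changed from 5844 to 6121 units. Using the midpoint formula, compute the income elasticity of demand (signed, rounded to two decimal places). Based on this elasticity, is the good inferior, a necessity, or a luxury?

%ΔQ = (6121 − 5844)/[( 5844 + 6121)/2] = 277/5982.5 = 0.046301…
%ΔIncome = (103100 − 92680)/[( 92680 + 103100)/2] = 10420/97890 = 0.106446…
E_income = (277/5982.5) / (10420/97890) = 0.4349…
0 < E_income < 1 ⇒ normal good, necessity.

0.43; necessity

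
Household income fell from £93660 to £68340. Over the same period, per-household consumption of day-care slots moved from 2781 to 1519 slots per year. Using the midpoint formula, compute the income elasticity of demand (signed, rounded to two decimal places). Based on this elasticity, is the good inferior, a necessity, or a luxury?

%ΔQ = (1519 − 2781)/[( 2781 + 1519)/2] = -1262/2150 = -0.586976…
%ΔIncome = (68340 − 93660)/[( 93660 + 68340)/2] = -25320/81000 = -0.312592…
E_income = (-1262/2150) / (-25320/81000) = 1.8777…
E_income > 1 ⇒ normal good, luxury.

1.88; luxury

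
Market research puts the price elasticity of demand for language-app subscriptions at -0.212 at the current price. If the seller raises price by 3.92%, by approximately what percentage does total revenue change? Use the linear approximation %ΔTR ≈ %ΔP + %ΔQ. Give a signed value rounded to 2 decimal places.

%ΔQ ≈ Ed × %ΔP = (-0.212) × (+3.92%) = -0.8310%
%ΔTR ≈ %ΔP + %ΔQ = (+3.92%) + (-0.8310%) = +3.0890%

+3.09%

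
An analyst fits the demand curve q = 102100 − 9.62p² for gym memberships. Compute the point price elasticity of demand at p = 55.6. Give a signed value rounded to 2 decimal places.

dq/dp = −2·9.62·p = -1069.744. At p = 55.6, q = 72361.1168.
Ed = (dq/dp)·(p/q) = (-1069.744) × (55.6/72361.1168) = -0.8219…

-0.82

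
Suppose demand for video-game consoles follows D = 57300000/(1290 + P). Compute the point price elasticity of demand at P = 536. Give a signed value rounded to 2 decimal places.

dD/dP = −57300000/(1290 + P)² = -17.1851. At P = 536, D = 31380.1.
Ed = (dD/dP)·(P/D) = (-17.1851) × (536/31380.1) = -0.2935…

-0.29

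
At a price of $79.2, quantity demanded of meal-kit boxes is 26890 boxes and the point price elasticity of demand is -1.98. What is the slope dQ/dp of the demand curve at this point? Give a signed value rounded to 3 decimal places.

-672.250

Ed = (dQ/dp)·(p/Q) ⇒ dQ/dp = Ed·Q/p = (-1.98)·26890/79.2 = -672.25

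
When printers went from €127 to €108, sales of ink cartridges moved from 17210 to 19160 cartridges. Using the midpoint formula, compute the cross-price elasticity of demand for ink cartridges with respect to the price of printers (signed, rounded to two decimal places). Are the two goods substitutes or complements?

-0.66; complements

%ΔQ_{ink cartridges} = (19160 − 17210)/avg = 1950/18185 = 0.107231…
%ΔP_{printers} = (108 − 127)/avg = -19/117.5 = -0.161702…
E_cross = (1950/18185) / (-19/117.5) = -0.6631…
E_cross < 0 ⇒ the goods are complements.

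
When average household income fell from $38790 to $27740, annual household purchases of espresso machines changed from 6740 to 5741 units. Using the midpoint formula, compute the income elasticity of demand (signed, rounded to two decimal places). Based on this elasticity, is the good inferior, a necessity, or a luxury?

0.48; necessity

%ΔQ = (5741 − 6740)/[( 6740 + 5741)/2] = -999/6240.5 = -0.160083…
%ΔIncome = (27740 − 38790)/[( 38790 + 27740)/2] = -11050/33265 = -0.332180…
E_income = (-999/6240.5) / (-11050/33265) = 0.4819…
0 < E_income < 1 ⇒ normal good, necessity.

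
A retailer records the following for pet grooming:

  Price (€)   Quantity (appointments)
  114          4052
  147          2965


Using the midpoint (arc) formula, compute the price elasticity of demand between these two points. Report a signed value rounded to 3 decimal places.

-1.225

%ΔQ = (2965 − 4052) / [(4052 + 2965)/2] = -1087/3508.5 = -0.309819…
%ΔP = (147 − 114) / [(114 + 147)/2] = 33/130.5 = 0.252873…
Arc Ed = %ΔQ / %ΔP = (-1087/3508.5) / (33/130.5) = -1.22519…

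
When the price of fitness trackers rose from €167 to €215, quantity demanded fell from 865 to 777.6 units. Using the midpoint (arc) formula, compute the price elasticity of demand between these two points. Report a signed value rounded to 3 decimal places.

%ΔQ = (777.6 − 865) / [(865 + 777.6)/2] = -87.4/821.3 = -0.106416…
%ΔP = (215 − 167) / [(167 + 215)/2] = 48/191 = 0.251308…
Arc Ed = %ΔQ / %ΔP = (-87.4/821.3) / (48/191) = -0.42344…

-0.423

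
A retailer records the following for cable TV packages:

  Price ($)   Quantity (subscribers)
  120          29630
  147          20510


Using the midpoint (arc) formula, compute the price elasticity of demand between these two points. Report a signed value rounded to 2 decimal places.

%ΔQ = (20510 − 29630) / [(29630 + 20510)/2] = -9120/25070 = -0.363781…
%ΔP = (147 − 120) / [(120 + 147)/2] = 27/133.5 = 0.202247…
Arc Ed = %ΔQ / %ΔP = (-9120/25070) / (27/133.5) = -1.7986…

-1.80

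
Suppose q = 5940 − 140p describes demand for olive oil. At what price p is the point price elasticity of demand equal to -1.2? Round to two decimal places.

Ed = −140p/(5940 − 140p). Set this equal to -1.2:
140p = 1.2·(5940 − 140p) ⇒ 140p(1 + 1.2) = 1.2·5940
p = 1.2·5940 / (140·2.2) = 23.1428…

23.14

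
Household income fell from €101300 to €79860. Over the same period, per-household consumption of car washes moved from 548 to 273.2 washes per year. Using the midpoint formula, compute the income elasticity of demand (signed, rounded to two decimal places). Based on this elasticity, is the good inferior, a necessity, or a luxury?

2.83; luxury

%ΔQ = (273.2 − 548)/[( 548 + 273.2)/2] = -274.8/410.6 = -0.669264…
%ΔIncome = (79860 − 101300)/[( 101300 + 79860)/2] = -21440/90580 = -0.236696…
E_income = (-274.8/410.6) / (-21440/90580) = 2.8275…
E_income > 1 ⇒ normal good, luxury.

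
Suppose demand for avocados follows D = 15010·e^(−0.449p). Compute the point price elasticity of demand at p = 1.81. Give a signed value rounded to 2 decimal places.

dD/dp = −0.449·D = -2990.06. At p = 1.81, D = 6659.38.
Ed = (dD/dp)·(p/D) = (-2990.06) × (1.81/6659.38) = -0.8126…

-0.81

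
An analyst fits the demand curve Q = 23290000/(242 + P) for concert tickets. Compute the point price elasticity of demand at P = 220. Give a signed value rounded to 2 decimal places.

dQ/dP = −23290000/(242 + P)² = -109.115. At P = 220, Q = 50411.3.
Ed = (dQ/dP)·(P/Q) = (-109.115) × (220/50411.3) = -0.4761…

-0.48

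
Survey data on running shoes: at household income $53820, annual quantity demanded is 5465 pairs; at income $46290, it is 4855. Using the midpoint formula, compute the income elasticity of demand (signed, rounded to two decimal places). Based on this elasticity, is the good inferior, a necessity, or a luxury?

0.79; necessity

%ΔQ = (4855 − 5465)/[( 5465 + 4855)/2] = -610/5160 = -0.118217…
%ΔIncome = (46290 − 53820)/[( 53820 + 46290)/2] = -7530/50055 = -0.150434…
E_income = (-610/5160) / (-7530/50055) = 0.7858…
0 < E_income < 1 ⇒ normal good, necessity.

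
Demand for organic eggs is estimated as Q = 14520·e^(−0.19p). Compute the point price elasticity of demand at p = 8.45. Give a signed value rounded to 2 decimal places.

-1.61

dQ/dp = −0.19·Q = -553.937. At p = 8.45, Q = 2915.46.
Ed = (dQ/dp)·(p/Q) = (-553.937) × (8.45/2915.46) = -1.6055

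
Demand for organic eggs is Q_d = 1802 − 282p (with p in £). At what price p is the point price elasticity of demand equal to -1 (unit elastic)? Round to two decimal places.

3.20

Ed = −282p/(1802 − 282p). Set this equal to -1:
282p = 1·(1802 − 282p) ⇒ 282p(1 + 1) = 1·1802
p = 1·1802 / (282·2) = 3.1950…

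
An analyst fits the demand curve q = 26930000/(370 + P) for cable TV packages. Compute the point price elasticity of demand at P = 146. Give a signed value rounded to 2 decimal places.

-0.28

dq/dP = −26930000/(370 + P)² = -101.143. At P = 146, q = 52189.9.
Ed = (dq/dP)·(P/q) = (-101.143) × (146/52189.9) = -0.2829…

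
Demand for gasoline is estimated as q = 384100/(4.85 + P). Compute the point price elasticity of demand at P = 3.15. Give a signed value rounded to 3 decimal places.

-0.394

dq/dP = −384100/(4.85 + P)² = -6001.56. At P = 3.15, q = 48012.5.
Ed = (dq/dP)·(P/q) = (-6001.56) × (3.15/48012.5) = -0.39375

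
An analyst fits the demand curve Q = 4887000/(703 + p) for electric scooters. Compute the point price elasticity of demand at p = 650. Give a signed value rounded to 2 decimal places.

dQ/dp = −4887000/(703 + p)² = -2.6696. At p = 650, Q = 3611.97.
Ed = (dQ/dp)·(p/Q) = (-2.6696) × (650/3611.97) = -0.4804…

-0.48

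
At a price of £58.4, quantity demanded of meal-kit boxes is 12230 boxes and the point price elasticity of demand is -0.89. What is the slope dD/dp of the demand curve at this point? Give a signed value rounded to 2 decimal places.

-186.38

Ed = (dD/dp)·(p/D) ⇒ dD/dp = Ed·D/p = (-0.89)·12230/58.4 = -186.3818…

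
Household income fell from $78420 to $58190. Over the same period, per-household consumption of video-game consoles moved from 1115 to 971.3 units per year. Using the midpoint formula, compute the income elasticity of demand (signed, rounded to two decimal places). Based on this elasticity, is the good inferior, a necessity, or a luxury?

0.47; necessity

%ΔQ = (971.3 − 1115)/[( 1115 + 971.3)/2] = -143.7/1043.15 = -0.137755…
%ΔIncome = (58190 − 78420)/[( 78420 + 58190)/2] = -20230/68305 = -0.296171…
E_income = (-143.7/1043.15) / (-20230/68305) = 0.4651…
0 < E_income < 1 ⇒ normal good, necessity.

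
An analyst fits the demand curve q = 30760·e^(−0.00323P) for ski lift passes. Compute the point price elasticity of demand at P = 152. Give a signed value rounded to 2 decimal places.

dq/dP = −0.00323·q = -60.809. At P = 152, q = 18826.3.
Ed = (dq/dP)·(P/q) = (-60.809) × (152/18826.3) = -0.4909…

-0.49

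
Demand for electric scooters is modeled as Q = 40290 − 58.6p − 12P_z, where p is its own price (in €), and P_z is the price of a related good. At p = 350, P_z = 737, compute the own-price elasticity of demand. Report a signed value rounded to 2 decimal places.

-1.88

At the given values, Q = 40290 − 58.6(350) − 12(737) = 10936.
∂Q/∂p = −58.6.
E = (-58.6) × (350/10936) = -1.8754…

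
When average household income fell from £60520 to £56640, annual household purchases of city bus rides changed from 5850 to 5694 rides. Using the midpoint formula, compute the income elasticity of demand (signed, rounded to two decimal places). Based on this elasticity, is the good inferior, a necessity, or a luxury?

%ΔQ = (5694 − 5850)/[( 5850 + 5694)/2] = -156/5772 = -0.027027…
%ΔIncome = (56640 − 60520)/[( 60520 + 56640)/2] = -3880/58580 = -0.066234…
E_income = (-156/5772) / (-3880/58580) = 0.4080…
0 < E_income < 1 ⇒ normal good, necessity.

0.41; necessity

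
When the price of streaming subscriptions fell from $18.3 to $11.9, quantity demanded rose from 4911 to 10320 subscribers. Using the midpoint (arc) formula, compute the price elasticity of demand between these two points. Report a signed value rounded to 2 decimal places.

-1.68

%ΔQ = (10320 − 4911) / [(4911 + 10320)/2] = 5409/7615.5 = 0.710261…
%ΔP = (11.9 − 18.3) / [(18.3 + 11.9)/2] = -6.4/15.1 = -0.423841…
Arc Ed = %ΔQ / %ΔP = (5409/7615.5) / (-6.4/15.1) = -1.6757…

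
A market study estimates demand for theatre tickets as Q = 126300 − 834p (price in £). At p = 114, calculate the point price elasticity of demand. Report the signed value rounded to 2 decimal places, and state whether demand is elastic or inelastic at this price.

-3.04; elastic

dQ/dp = −834. At p = 114, Q = 126300 − 834(114) = 31224.
Ed = (dQ/dp)·(p/Q) = −834 × (114/31224) = -3.0449…
|Ed| = 3.04 > 1, so demand is elastic.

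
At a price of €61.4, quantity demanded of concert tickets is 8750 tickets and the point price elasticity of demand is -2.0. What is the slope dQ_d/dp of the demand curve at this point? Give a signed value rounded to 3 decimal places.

-285.016

Ed = (dQ_d/dp)·(p/Q_d) ⇒ dQ_d/dp = Ed·Q_d/p = (-2.0)·8750/61.4 = -285.01628…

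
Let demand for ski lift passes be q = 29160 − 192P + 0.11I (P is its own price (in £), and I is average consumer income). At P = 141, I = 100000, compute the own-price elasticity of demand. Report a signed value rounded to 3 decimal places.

At the given values, q = 29160 − 192(141) + 0.11(100000) = 13088.
∂q/∂P = −192.
E = (-192) × (141/13088) = -2.06845…

-2.068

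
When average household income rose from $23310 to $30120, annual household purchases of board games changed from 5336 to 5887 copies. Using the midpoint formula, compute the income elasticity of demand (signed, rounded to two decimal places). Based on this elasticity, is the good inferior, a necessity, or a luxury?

%ΔQ = (5887 − 5336)/[( 5336 + 5887)/2] = 551/5611.5 = 0.098191…
%ΔIncome = (30120 − 23310)/[( 23310 + 30120)/2] = 6810/26715 = 0.254912…
E_income = (551/5611.5) / (6810/26715) = 0.3851…
0 < E_income < 1 ⇒ normal good, necessity.

0.39; necessity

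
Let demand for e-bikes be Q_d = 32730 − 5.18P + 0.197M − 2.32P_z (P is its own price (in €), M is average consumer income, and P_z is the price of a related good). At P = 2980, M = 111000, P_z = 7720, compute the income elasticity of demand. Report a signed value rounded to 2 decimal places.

At the given values, Q_d = 32730 − 5.18(2980) + 0.197(111000) − 2.32(7720) = 21250.2.
∂Q_d/∂M = 0.197.
E = (0.197) × (111000/21250.2) = 1.0290…

1.03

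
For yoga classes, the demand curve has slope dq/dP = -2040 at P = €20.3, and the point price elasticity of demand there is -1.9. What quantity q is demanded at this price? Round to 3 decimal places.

21795.789

Ed = (dq/dP)·(P/q) ⇒ q = (dq/dP)·P/Ed = (-2040)·20.3/(-1.9) = 21795.78947…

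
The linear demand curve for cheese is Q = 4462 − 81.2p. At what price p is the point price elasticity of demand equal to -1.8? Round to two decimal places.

35.33

Ed = −81.2p/(4462 − 81.2p). Set this equal to -1.8:
81.2p = 1.8·(4462 − 81.2p) ⇒ 81.2p(1 + 1.8) = 1.8·4462
p = 1.8·4462 / (81.2·2.8) = 35.3254…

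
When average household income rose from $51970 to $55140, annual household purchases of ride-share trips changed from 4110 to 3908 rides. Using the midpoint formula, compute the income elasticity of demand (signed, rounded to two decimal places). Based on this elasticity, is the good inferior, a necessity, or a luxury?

%ΔQ = (3908 − 4110)/[( 4110 + 3908)/2] = -202/4009 = -0.050386…
%ΔIncome = (55140 − 51970)/[( 51970 + 55140)/2] = 3170/53555 = 0.059191…
E_income = (-202/4009) / (3170/53555) = -0.8512…
E_income < 0 ⇒ inferior good.

-0.85; inferior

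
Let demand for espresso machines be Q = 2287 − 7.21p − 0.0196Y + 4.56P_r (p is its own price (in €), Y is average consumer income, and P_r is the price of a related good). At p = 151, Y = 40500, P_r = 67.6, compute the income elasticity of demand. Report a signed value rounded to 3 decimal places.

-1.114

At the given values, Q = 2287 − 7.21(151) − 0.0196(40500) + 4.56(67.6) = 712.746.
∂Q/∂Y = -0.0196.
E = (-0.0196) × (40500/712.746) = -1.11372…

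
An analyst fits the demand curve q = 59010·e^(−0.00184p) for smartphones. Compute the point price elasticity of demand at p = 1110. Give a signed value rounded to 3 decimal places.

-2.042

dq/dp = −0.00184·q = -14.0845. At p = 1110, q = 7654.6.
Ed = (dq/dp)·(p/q) = (-14.0845) × (1110/7654.6) = -2.0424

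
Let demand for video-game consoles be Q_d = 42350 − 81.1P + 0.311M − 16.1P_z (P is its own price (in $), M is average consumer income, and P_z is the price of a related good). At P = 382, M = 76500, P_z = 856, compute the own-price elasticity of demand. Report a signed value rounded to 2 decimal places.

-1.45

At the given values, Q_d = 42350 − 81.1(382) + 0.311(76500) − 16.1(856) = 21379.7.
∂Q_d/∂P = −81.1.
E = (-81.1) × (382/21379.7) = -1.4490…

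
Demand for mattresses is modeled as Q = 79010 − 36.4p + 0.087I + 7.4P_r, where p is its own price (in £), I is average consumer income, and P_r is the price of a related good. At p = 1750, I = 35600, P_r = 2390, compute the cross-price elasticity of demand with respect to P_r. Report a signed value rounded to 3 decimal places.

At the given values, Q = 79010 − 36.4(1750) + 0.087(35600) + 7.4(2390) = 36093.2.
∂Q/∂P_r = 7.4.
E = (7.4) × (2390/36093.2) = 0.49000…

0.490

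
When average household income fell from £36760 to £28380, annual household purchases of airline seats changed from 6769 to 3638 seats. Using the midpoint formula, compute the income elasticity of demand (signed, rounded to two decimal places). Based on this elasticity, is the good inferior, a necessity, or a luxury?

2.34; luxury

%ΔQ = (3638 − 6769)/[( 6769 + 3638)/2] = -3131/5203.5 = -0.601710…
%ΔIncome = (28380 − 36760)/[( 36760 + 28380)/2] = -8380/32570 = -0.257291…
E_income = (-3131/5203.5) / (-8380/32570) = 2.3386…
E_income > 1 ⇒ normal good, luxury.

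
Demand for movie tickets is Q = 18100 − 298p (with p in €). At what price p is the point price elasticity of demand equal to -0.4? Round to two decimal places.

17.35

Ed = −298p/(18100 − 298p). Set this equal to -0.4:
298p = 0.4·(18100 − 298p) ⇒ 298p(1 + 0.4) = 0.4·18100
p = 0.4·18100 / (298·1.4) = 17.3537…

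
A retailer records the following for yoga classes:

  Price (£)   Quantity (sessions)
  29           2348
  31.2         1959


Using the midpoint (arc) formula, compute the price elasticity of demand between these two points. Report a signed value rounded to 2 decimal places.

%ΔQ = (1959 − 2348) / [(2348 + 1959)/2] = -389/2153.5 = -0.180636…
%ΔP = (31.2 − 29) / [(29 + 31.2)/2] = 2.2/30.1 = 0.073089…
Arc Ed = %ΔQ / %ΔP = (-389/2153.5) / (2.2/30.1) = -2.4714…

-2.47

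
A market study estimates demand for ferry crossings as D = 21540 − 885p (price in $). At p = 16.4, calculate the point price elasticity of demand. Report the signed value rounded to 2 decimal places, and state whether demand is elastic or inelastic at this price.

-2.07; elastic

dD/dp = −885. At p = 16.4, D = 21540 − 885(16.4) = 7026.
Ed = (dD/dp)·(p/D) = −885 × (16.4/7026) = -2.0657…
|Ed| = 2.07 > 1, so demand is elastic.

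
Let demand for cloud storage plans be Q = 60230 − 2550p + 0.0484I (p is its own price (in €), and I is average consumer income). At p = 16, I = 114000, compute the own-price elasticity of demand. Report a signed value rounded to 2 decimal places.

-1.64

At the given values, Q = 60230 − 2550(16) + 0.0484(114000) = 24947.6.
∂Q/∂p = −2550.
E = (-2550) × (16/24947.6) = -1.6354…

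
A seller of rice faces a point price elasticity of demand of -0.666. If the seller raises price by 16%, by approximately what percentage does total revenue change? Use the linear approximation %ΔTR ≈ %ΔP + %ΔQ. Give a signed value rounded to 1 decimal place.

%ΔQ ≈ Ed × %ΔP = (-0.666) × (+16%) = -10.6560%
%ΔTR ≈ %ΔP + %ΔQ = (+16%) + (-10.6560%) = +5.3440%

+5.3%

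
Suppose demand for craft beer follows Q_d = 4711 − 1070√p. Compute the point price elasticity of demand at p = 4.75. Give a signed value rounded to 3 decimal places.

-0.490

dQ_d/dp = −1070/(2√p) = -245.475. At p = 4.75, Q_d = 2378.99.
Ed = (dQ_d/dp)·(p/Q_d) = (-245.475) × (4.75/2378.99) = -0.49012…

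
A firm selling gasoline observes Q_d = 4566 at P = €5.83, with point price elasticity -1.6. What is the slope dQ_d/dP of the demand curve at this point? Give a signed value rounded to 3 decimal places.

-1253.105

Ed = (dQ_d/dP)·(P/Q_d) ⇒ dQ_d/dP = Ed·Q_d/P = (-1.6)·4566/5.83 = -1253.10463…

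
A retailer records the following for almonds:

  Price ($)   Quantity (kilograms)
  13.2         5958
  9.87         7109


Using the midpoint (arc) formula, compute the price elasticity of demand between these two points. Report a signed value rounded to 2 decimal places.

-0.61

%ΔQ = (7109 − 5958) / [(5958 + 7109)/2] = 1151/6533.5 = 0.176168…
%ΔP = (9.87 − 13.2) / [(13.2 + 9.87)/2] = -3.33/11.535 = -0.288686…
Arc Ed = %ΔQ / %ΔP = (1151/6533.5) / (-3.33/11.535) = -0.6102…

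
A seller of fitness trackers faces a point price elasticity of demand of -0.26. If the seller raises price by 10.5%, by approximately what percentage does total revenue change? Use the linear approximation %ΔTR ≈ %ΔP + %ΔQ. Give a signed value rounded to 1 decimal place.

%ΔQ ≈ Ed × %ΔP = (-0.26) × (+10.5%) = -2.7300%
%ΔTR ≈ %ΔP + %ΔQ = (+10.5%) + (-2.7300%) = +7.7700%

+7.8%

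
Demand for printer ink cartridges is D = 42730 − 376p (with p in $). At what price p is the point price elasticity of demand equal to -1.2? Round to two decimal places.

61.99

Ed = −376p/(42730 − 376p). Set this equal to -1.2:
376p = 1.2·(42730 − 376p) ⇒ 376p(1 + 1.2) = 1.2·42730
p = 1.2·42730 / (376·2.2) = 61.9874…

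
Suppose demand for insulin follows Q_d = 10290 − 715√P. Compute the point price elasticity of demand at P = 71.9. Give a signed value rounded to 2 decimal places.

-0.72

dQ_d/dP = −715/(2√P) = -42.1611. At P = 71.9, Q_d = 4227.24.
Ed = (dQ_d/dP)·(P/Q_d) = (-42.1611) × (71.9/4227.24) = -0.7171…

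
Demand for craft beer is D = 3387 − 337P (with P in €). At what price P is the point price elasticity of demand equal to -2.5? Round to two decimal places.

7.18

Ed = −337P/(3387 − 337P). Set this equal to -2.5:
337P = 2.5·(3387 − 337P) ⇒ 337P(1 + 2.5) = 2.5·3387
P = 2.5·3387 / (337·3.5) = 7.1788…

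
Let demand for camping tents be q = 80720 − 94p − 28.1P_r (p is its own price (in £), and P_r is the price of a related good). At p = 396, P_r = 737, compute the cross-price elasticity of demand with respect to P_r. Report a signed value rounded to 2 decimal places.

-0.91

At the given values, q = 80720 − 94(396) − 28.1(737) = 22786.3.
∂q/∂P_r = -28.1.
E = (-28.1) × (737/22786.3) = -0.9088…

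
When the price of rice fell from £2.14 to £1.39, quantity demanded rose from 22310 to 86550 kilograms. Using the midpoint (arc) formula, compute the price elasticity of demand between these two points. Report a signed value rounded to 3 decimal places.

%ΔQ = (86550 − 22310) / [(22310 + 86550)/2] = 64240/54430 = 1.180231…
%ΔP = (1.39 − 2.14) / [(2.14 + 1.39)/2] = -0.75/1.765 = -0.424929…
Arc Ed = %ΔQ / %ΔP = (64240/54430) / (-0.75/1.765) = -2.77747…

-2.777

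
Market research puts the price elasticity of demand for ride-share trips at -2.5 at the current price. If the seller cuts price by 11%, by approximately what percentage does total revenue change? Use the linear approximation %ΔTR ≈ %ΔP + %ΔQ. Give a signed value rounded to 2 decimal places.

%ΔQ ≈ Ed × %ΔP = (-2.5) × (-11%) = +27.5000%
%ΔTR ≈ %ΔP + %ΔQ = (-11%) + (+27.5000%) = +16.5000%

+16.50%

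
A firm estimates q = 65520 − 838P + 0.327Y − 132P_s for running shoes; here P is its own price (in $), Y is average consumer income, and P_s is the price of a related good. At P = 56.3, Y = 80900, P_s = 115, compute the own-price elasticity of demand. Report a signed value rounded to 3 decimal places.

At the given values, q = 65520 − 838(56.3) + 0.327(80900) − 132(115) = 29614.9.
∂q/∂P = −838.
E = (-838) × (56.3/29614.9) = -1.59309…

-1.593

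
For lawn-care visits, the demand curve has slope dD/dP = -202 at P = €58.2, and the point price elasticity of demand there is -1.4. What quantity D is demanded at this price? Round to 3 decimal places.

Ed = (dD/dP)·(P/D) ⇒ D = (dD/dP)·P/Ed = (-202)·58.2/(-1.4) = 8397.42857…

8397.429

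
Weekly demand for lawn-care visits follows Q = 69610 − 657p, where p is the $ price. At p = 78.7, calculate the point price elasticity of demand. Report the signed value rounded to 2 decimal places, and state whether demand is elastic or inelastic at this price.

dQ/dp = −657. At p = 78.7, Q = 69610 − 657(78.7) = 17904.1.
Ed = (dQ/dp)·(p/Q) = −657 × (78.7/17904.1) = -2.8879…
|Ed| = 2.89 > 1, so demand is elastic.

-2.89; elastic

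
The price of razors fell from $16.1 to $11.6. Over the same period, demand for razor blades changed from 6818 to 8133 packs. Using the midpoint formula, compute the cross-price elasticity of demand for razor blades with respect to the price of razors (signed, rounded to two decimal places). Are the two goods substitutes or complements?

%ΔQ_{razor blades} = (8133 − 6818)/avg = 1315/7475.5 = 0.175907…
%ΔP_{razors} = (11.6 − 16.1)/avg = -4.5/13.85 = -0.324909…
E_cross = (1315/7475.5) / (-4.5/13.85) = -0.5414…
E_cross < 0 ⇒ the goods are complements.

-0.54; complements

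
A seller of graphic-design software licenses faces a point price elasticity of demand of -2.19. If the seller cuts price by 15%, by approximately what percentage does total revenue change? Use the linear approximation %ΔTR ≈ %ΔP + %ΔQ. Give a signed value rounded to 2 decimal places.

%ΔQ ≈ Ed × %ΔP = (-2.19) × (-15%) = +32.8500%
%ΔTR ≈ %ΔP + %ΔQ = (-15%) + (+32.8500%) = +17.8500%

+17.85%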